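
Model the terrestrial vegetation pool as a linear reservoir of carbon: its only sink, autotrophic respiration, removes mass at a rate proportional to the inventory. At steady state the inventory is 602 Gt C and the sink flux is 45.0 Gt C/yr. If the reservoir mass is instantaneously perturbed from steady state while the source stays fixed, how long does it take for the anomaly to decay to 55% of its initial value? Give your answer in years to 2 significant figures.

For a linear reservoir the anomaly decays as exp(−t/τ) with τ = M/F = 602/45.0 = 13.38 yr.
exp(−t/τ) = 0.55 ⇒ t = −τ ln(0.55) = 13.38 × 0.5978 = 7.998 yr.

8.0 yr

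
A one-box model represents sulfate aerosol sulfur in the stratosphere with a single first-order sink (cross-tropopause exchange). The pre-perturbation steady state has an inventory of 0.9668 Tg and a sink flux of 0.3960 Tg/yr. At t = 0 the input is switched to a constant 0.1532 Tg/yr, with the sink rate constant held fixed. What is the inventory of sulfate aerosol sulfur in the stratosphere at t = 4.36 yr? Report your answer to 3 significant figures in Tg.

Residence time τ = M₀/F₀ = 2.441 yr. The eventual steady state is M_∞ = M₀·(F₁/F₀) = 0.9668 × 0.1532/0.3960 = 0.37402 Tg.
The anomaly ΔM(t) = M(t) − M_∞ decays as ΔM₀·e^(−t/τ) with ΔM₀ = 0.9668 − 0.37402 = 0.5928 Tg.
At t = 4.36 yr, e^(−t/τ) = e^(−1.786) = 0.1677, so ΔM = 0.09938 Tg and M = 0.37402 + 0.09938 = 0.47341 Tg.

0.473 Tg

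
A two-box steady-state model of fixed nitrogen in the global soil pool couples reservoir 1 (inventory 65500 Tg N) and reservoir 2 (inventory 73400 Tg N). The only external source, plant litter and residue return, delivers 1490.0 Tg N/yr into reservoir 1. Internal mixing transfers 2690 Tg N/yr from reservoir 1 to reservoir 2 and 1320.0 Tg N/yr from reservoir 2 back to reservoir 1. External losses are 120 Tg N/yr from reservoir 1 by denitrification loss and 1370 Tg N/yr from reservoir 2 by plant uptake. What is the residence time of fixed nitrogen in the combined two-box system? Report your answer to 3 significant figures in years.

93.2 yr

For the system as a whole, the A↔B exchange is internal and contributes nothing to the throughput; only the external sinks remove mass.
M_total = 65500 + 73400 = 138900 Tg N.
ΣF_external_out = 120 + 1370 = 1490.0 Tg N/yr.
τ = M_total / ΣF_ext = 138900 / 1490.0 = 93.22 yr.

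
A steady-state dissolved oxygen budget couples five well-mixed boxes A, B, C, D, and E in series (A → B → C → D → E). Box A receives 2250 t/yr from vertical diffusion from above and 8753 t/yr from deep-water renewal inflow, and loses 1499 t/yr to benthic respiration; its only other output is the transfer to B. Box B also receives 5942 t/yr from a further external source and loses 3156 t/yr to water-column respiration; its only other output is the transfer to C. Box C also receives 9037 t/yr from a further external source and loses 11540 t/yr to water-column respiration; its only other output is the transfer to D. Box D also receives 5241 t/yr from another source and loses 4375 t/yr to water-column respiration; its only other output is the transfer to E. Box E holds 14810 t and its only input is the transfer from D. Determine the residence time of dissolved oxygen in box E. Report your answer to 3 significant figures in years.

1.39 yr

Box A: F(A→B) = (2250 + 8753) − 1499 = 9504.0 t/yr.
Box B: F(B→C) = (9504.0 + 5942) − 3156 = 12290 t/yr.
Box C: F(C→D) = (12290 + 9037) − 11540 = 9787.0 t/yr.
Box D: F(D→E) = (9787.0 + 5241) − 4375 = 10653 t/yr.
Box E throughput = its input = 10653 t/yr; τ = 14810 / 10653 = 1.390 yr.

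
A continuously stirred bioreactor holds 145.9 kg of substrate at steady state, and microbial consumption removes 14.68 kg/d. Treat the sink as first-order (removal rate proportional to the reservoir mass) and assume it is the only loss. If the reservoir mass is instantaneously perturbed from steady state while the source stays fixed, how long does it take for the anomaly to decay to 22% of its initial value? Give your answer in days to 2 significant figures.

For a linear reservoir the anomaly decays as exp(−t/τ) with τ = M/F = 145.9/14.68 = 9.939 d.
exp(−t/τ) = 0.22 ⇒ t = −τ ln(0.22) = 9.939 × 1.514 = 15.05 d.

15 d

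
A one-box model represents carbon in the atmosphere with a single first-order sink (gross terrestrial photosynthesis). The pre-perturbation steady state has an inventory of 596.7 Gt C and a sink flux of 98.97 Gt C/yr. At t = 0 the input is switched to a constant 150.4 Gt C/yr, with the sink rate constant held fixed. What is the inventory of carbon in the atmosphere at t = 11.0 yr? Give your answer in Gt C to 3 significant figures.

857 Gt C

Residence time τ = M₀/F₀ = 6.029 yr. The eventual steady state is M_∞ = M₀·(F₁/F₀) = 596.7 × 150.4/98.97 = 906.78 Gt C.
The anomaly ΔM(t) = M(t) − M_∞ decays as ΔM₀·e^(−t/τ) with ΔM₀ = 596.7 − 906.78 = −310.1 Gt C.
At t = 11.0 yr, e^(−t/τ) = e^(−1.824) = 0.1613, so ΔM = −50.02 Gt C and M = 906.78 − 50.02 = 856.76 Gt C.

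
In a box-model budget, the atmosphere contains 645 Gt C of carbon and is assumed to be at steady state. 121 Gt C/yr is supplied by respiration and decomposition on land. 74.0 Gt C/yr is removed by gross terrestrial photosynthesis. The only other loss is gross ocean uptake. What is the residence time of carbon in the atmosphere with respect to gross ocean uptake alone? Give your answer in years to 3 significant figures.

At steady state ΣF_in = ΣF_out.
ΣF_in = 121.00 Gt C/yr.
Gross ocean uptake flux = ΣF_in − (74.0) = 121.00 − 74.00 = 47.00 Gt C/yr.
τ = M / F = 645 / 47.00 = 13.72 yr.

13.7 yr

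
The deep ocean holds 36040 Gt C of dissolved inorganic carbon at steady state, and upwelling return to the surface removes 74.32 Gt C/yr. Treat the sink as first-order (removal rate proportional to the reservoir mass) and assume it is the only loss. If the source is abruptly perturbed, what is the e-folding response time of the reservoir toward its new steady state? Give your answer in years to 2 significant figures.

480 yr

For a linear reservoir the response time equals the residence time τ = M/F.
τ = 36040 / 74.32 = 484.9 yr.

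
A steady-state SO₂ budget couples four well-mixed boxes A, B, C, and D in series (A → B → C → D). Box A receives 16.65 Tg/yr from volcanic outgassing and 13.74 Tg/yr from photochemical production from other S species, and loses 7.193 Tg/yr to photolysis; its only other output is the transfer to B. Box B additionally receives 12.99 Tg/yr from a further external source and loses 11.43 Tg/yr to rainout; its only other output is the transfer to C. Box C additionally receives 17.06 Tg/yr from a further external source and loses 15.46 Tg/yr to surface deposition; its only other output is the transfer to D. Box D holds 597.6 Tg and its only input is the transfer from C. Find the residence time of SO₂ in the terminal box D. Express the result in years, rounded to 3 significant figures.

22.7 yr

Box A: F(A→B) = (16.65 + 13.74) − 7.193 = 23.197 Tg/yr.
Box B: F(B→C) = (23.197 + 12.99) − 11.43 = 24.757 Tg/yr.
Box C: F(C→D) = (24.757 + 17.06) − 15.46 = 26.357 Tg/yr.
Box D throughput = its input = 26.357 Tg/yr; τ = 597.6 / 26.357 = 22.67 yr.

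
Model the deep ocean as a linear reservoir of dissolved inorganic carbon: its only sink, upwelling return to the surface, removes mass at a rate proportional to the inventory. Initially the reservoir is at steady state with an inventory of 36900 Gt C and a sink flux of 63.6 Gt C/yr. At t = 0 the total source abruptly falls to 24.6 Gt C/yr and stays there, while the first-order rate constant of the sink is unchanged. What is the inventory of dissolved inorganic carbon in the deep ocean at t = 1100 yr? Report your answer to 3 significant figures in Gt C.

The sink rate constant is k = F₀/M₀ = 63.6/36900 = 0.001724 yr⁻¹.
Solving dM/dt = F₁ − kM with M(0) = M₀ gives M(t) = F₁/k + (M₀ − F₁/k)·e^(−kt).
F₁/k = 24.6/0.001724 = 14273 Gt C; kt = 0.001724 × 1100 = 1.896, e^(−kt) = 0.1502.
M(1100) = 14273 + (36900 − 14273) × 0.1502 = 14273 + 3398 = 17671 Gt C.

17700 Gt C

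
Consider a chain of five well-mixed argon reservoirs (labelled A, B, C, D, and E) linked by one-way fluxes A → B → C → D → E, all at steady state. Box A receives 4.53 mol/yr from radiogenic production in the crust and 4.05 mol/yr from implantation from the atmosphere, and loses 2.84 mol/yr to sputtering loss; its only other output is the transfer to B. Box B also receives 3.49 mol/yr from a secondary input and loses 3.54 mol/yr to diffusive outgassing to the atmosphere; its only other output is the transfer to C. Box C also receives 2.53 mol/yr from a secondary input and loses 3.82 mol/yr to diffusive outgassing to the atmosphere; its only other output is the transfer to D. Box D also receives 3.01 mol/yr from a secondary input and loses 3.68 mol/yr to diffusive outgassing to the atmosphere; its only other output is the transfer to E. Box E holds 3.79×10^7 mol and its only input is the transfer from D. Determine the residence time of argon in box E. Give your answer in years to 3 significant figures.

Box A: F(A→B) = (4.53 + 4.05) − 2.84 = 5.7400 mol/yr.
Box B: F(B→C) = (5.7400 + 3.49) − 3.54 = 5.6900 mol/yr.
Box C: F(C→D) = (5.6900 + 2.53) − 3.82 = 4.4000 mol/yr.
Box D: F(D→E) = (4.4000 + 3.01) − 3.68 = 3.7300 mol/yr.
Box E throughput = its input = 3.7300 mol/yr; τ = 3.79×10^7 / 3.7300 = 1.016×10^7 yr.

1.02×10^7 yr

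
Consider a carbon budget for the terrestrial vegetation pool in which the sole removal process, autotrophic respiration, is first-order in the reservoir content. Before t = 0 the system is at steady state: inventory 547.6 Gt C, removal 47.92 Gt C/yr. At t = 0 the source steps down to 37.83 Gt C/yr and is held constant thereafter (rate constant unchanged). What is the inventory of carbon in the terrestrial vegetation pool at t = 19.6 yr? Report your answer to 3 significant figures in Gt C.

453 Gt C

The sink rate constant is k = F₀/M₀ = 47.92/547.6 = 0.08751 yr⁻¹.
Solving dM/dt = F₁ − kM with M(0) = M₀ gives M(t) = F₁/k + (M₀ − F₁/k)·e^(−kt).
F₁/k = 37.83/0.08751 = 432.30 Gt C; kt = 0.08751 × 19.6 = 1.715, e^(−kt) = 0.1799.
M(19.6) = 432.30 + (547.6 − 432.30) × 0.1799 = 432.30 + 20.75 = 453.04 Gt C.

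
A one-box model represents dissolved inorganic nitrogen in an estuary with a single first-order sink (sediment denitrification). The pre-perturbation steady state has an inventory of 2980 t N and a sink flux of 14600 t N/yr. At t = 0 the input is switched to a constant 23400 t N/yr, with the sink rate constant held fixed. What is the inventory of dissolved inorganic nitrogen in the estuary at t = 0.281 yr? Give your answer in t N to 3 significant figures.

4320 t N

τ = M₀/F₀ = 2980/14600 = 0.2041 yr; rate constant k = 1/τ.
New steady state M_∞ = F₁/k = F₁·τ = 23400 × 0.2041 = 4776.2 t N.
M(t) = M_∞ + (M₀ − M_∞)·e^(−t/τ); t/τ = 0.281/0.2041 = 1.377, so e^(−t/τ) = 0.2524.
M(t) = 4776.2 − 1796 × 0.2524 = 4322.8 t N.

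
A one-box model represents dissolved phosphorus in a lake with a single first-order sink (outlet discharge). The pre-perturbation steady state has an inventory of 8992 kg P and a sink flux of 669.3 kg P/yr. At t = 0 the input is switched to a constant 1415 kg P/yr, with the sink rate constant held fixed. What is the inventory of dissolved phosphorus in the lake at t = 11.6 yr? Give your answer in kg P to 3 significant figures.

14800 kg P

Residence time τ = M₀/F₀ = 13.43 yr. The eventual steady state is M_∞ = M₀·(F₁/F₀) = 8992 × 1415/669.3 = 19010 kg P.
The anomaly ΔM(t) = M(t) − M_∞ decays as ΔM₀·e^(−t/τ) with ΔM₀ = 8992 − 19010 = −10020 kg P.
At t = 11.6 yr, e^(−t/τ) = e^(−0.8634) = 0.4217, so ΔM = −4225 kg P and M = 19010 − 4225 = 14785 kg P.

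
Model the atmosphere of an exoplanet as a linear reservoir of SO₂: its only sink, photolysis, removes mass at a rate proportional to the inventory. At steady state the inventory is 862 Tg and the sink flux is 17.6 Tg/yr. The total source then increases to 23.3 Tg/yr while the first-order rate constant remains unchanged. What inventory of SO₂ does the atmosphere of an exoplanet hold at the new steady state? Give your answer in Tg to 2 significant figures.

1100 Tg

Rate constant k = F/M = 17.6 / 862 = 0.02042 yr⁻¹.
At the new steady state, source = k·M_new ⇒ M_new = 23.3 / 0.02042 = 1141 Tg.
(Equivalently M_new = M × F_new/F_old = 862 × 23.3/17.6.)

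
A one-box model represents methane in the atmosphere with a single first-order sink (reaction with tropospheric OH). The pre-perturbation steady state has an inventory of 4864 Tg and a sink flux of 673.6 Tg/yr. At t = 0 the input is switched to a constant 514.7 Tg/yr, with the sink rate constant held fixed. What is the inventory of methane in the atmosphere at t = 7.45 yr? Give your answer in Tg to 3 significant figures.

4130 Tg

Residence time τ = M₀/F₀ = 7.221 yr. The eventual steady state is M_∞ = M₀·(F₁/F₀) = 4864 × 514.7/673.6 = 3716.6 Tg.
The anomaly ΔM(t) = M(t) − M_∞ decays as ΔM₀·e^(−t/τ) with ΔM₀ = 4864 − 3716.6 = 1147 Tg.
At t = 7.45 yr, e^(−t/τ) = e^(−1.032) = 0.3564, so ΔM = 408.9 Tg and M = 3716.6 + 408.9 = 4125.5 Tg.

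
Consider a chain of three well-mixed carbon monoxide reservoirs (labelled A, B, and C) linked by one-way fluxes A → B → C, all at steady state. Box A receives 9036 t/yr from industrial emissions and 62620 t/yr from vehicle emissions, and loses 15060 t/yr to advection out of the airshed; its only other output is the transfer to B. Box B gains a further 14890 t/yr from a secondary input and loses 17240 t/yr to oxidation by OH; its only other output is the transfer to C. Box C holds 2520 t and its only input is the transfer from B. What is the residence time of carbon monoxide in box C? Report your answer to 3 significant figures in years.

0.0465 yr

Box A: F(A→B) = (9036 + 62620) − 15060 = 56596 t/yr.
Box B: F(B→C) = (56596 + 14890) − 17240 = 54246 t/yr.
Box C throughput = its input = 54246 t/yr; τ = 2520 / 54246 = 0.04646 yr.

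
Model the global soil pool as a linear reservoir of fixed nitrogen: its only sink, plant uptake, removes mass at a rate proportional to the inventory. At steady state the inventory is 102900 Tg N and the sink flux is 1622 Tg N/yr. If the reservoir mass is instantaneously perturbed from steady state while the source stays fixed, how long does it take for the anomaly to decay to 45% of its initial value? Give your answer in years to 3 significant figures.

For a linear reservoir the anomaly decays as exp(−t/τ) with τ = M/F = 102900/1622 = 63.44 yr.
exp(−t/τ) = 0.45 ⇒ t = −τ ln(0.45) = 63.44 × 0.7985 = 50.66 yr.

50.7 yr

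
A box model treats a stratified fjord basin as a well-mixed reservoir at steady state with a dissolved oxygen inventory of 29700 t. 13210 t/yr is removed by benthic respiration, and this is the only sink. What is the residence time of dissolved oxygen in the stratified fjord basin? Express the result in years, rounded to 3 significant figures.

τ = M / F = 29700 / 13210 = 2.248 yr.

2.25 yr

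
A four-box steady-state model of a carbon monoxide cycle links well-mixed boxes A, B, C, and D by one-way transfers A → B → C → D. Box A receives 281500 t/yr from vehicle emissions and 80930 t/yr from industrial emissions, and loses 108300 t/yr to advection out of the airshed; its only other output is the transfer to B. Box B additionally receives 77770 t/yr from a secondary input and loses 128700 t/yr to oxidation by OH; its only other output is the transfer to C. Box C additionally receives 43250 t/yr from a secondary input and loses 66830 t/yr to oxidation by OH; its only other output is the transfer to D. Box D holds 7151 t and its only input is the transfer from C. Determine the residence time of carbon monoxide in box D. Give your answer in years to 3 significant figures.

Box A: F(A→B) = (281500 + 80930) − 108300 = 254130 t/yr.
Box B: F(B→C) = (254130 + 77770) − 128700 = 203200 t/yr.
Box C: F(C→D) = (203200 + 43250) − 66830 = 179620 t/yr.
Box D throughput = its input = 179620 t/yr; τ = 7151 / 179620 = 0.03981 yr.

0.0398 yr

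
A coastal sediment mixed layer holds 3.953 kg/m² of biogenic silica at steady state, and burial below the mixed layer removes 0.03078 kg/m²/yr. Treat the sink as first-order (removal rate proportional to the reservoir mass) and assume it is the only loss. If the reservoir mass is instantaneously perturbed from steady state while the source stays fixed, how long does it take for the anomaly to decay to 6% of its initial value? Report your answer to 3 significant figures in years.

361 yr

For a linear reservoir the anomaly decays as exp(−t/τ) with τ = M/F = 3.953/0.03078 = 128.4 yr.
exp(−t/τ) = 0.06 ⇒ t = −τ ln(0.06) = 128.4 × 2.813 = 361.3 yr.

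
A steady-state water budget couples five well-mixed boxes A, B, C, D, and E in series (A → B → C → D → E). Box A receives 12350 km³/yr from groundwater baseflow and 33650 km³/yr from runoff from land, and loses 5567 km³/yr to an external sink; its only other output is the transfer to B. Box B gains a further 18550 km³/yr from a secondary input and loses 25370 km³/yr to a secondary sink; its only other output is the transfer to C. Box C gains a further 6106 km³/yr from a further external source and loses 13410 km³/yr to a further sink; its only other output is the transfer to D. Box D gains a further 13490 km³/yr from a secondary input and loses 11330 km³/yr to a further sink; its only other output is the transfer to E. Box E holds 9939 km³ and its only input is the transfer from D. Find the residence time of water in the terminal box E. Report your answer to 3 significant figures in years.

0.349 yr

Box A: F(A→B) = (12350 + 33650) − 5567 = 40433 km³/yr.
Box B: F(B→C) = (40433 + 18550) − 25370 = 33613 km³/yr.
Box C: F(C→D) = (33613 + 6106) − 13410 = 26309 km³/yr.
Box D: F(D→E) = (26309 + 13490) − 11330 = 28469 km³/yr.
Box E throughput = its input = 28469 km³/yr; τ = 9939 / 28469 = 0.3491 yr.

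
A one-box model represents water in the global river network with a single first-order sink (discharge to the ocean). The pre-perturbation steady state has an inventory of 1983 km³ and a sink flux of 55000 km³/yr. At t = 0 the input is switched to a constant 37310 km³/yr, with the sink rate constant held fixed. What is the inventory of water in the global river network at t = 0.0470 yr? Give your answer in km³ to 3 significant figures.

1520 km³

Residence time τ = M₀/F₀ = 0.03605 yr. The eventual steady state is M_∞ = M₀·(F₁/F₀) = 1983 × 37310/55000 = 1345.2 km³.
The anomaly ΔM(t) = M(t) − M_∞ decays as ΔM₀·e^(−t/τ) with ΔM₀ = 1983 − 1345.2 = 637.8 km³.
At t = 0.0470 yr, e^(−t/τ) = e^(−1.304) = 0.2716, so ΔM = 173.2 km³ and M = 1345.2 + 173.2 = 1518.4 km³.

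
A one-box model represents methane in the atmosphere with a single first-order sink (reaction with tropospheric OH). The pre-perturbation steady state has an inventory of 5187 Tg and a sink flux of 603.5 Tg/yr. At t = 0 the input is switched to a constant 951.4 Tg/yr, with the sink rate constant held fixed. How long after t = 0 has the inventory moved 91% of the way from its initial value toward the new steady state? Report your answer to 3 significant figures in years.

τ = M₀/F₀ = 5187/603.5 = 8.595 yr.
The remaining gap fraction is e^(−t/τ); 91% covered ⇒ e^(−t/τ) = 0.0900.
t = −τ ln(0.0900) = 8.595 × 2.408 = 20.70 yr.

20.7 yr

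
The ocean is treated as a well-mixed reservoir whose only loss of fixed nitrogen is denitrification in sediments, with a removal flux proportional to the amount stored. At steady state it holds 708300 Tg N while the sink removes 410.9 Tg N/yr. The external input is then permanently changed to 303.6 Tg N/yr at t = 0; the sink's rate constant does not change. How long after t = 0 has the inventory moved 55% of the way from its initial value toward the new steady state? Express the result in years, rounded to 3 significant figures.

τ = M₀/F₀ = 708300/410.9 = 1724 yr.
The remaining gap fraction is e^(−t/τ); 55% covered ⇒ e^(−t/τ) = 0.450.
t = −τ ln(0.450) = 1724 × 0.7985 = 1376 yr.

1380 yr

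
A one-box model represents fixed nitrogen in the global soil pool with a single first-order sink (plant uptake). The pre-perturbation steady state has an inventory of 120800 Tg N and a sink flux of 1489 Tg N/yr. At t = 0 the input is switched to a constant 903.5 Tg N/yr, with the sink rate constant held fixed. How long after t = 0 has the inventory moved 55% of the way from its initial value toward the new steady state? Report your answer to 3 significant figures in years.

τ = M₀/F₀ = 120800/1489 = 81.13 yr.
The remaining gap fraction is e^(−t/τ); 55% covered ⇒ e^(−t/τ) = 0.450.
t = −τ ln(0.450) = 81.13 × 0.7985 = 64.78 yr.

64.8 yr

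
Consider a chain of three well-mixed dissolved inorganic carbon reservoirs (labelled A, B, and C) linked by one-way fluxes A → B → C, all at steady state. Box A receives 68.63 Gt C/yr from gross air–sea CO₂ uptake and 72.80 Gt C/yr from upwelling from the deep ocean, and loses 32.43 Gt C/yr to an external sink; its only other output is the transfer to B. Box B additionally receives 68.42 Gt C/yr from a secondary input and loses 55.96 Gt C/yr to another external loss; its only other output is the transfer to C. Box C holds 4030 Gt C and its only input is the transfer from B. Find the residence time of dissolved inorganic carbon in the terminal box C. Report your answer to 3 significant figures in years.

Box A: F(A→B) = (68.63 + 72.80) − 32.43 = 109.00 Gt C/yr.
Box B: F(B→C) = (109.00 + 68.42) − 55.96 = 121.46 Gt C/yr.
Box C throughput = its input = 121.46 Gt C/yr; τ = 4030 / 121.46 = 33.18 yr.

33.2 yr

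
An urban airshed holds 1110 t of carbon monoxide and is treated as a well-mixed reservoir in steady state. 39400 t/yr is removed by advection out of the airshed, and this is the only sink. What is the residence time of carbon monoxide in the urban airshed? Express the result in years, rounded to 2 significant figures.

0.028 yr

τ = M / F = 1110 / 39400 = 0.02817 yr.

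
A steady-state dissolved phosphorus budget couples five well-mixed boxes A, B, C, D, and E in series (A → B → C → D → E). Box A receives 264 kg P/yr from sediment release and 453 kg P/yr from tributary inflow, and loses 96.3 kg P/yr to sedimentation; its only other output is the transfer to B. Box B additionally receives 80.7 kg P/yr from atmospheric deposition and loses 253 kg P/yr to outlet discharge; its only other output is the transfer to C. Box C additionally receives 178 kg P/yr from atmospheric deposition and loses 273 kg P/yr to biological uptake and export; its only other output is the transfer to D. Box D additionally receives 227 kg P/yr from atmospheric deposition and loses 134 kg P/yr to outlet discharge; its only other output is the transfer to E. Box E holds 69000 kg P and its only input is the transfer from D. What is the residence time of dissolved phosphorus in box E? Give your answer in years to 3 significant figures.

Box A: F(A→B) = (264 + 453) − 96.3 = 620.70 kg P/yr.
Box B: F(B→C) = (620.70 + 80.7) − 253 = 448.40 kg P/yr.
Box C: F(C→D) = (448.40 + 178) − 273 = 353.40 kg P/yr.
Box D: F(D→E) = (353.40 + 227) − 134 = 446.40 kg P/yr.
Box E throughput = its input = 446.40 kg P/yr; τ = 69000 / 446.40 = 154.6 yr.

155 yr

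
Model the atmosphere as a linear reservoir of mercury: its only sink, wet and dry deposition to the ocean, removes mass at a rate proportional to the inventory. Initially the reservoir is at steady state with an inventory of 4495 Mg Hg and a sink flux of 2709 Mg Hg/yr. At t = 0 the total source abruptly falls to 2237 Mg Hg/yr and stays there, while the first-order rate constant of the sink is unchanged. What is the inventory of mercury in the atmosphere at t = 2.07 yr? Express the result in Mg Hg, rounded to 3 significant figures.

3940 Mg Hg

Residence time τ = M₀/F₀ = 1.659 yr. The eventual steady state is M_∞ = M₀·(F₁/F₀) = 4495 × 2237/2709 = 3711.8 Mg Hg.
The anomaly ΔM(t) = M(t) − M_∞ decays as ΔM₀·e^(−t/τ) with ΔM₀ = 4495 − 3711.8 = 783.2 Mg Hg.
At t = 2.07 yr, e^(−t/τ) = e^(−1.248) = 0.2872, so ΔM = 224.9 Mg Hg and M = 3711.8 + 224.9 = 3936.8 Mg Hg.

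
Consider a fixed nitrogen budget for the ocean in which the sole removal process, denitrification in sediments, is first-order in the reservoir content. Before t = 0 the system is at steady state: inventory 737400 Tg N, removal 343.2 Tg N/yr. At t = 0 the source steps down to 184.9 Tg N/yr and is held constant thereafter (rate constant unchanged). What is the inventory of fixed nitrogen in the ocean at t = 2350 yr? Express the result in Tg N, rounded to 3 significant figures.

Residence time τ = M₀/F₀ = 2149 yr. The eventual steady state is M_∞ = M₀·(F₁/F₀) = 737400 × 184.9/343.2 = 397280 Tg N.
The anomaly ΔM(t) = M(t) − M_∞ decays as ΔM₀·e^(−t/τ) with ΔM₀ = 737400 − 397280 = 340100 Tg N.
At t = 2350 yr, e^(−t/τ) = e^(−1.094) = 0.3350, so ΔM = 113900 Tg N and M = 397280 + 113900 = 511210 Tg N.

511000 Tg N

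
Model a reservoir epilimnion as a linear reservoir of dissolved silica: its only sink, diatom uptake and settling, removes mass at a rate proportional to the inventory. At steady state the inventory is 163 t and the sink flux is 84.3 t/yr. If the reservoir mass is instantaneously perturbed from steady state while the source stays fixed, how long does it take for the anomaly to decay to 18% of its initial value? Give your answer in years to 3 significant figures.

3.32 yr

For a linear reservoir the anomaly decays as exp(−t/τ) with τ = M/F = 163/84.3 = 1.934 yr.
exp(−t/τ) = 0.18 ⇒ t = −τ ln(0.18) = 1.934 × 1.715 = 3.316 yr.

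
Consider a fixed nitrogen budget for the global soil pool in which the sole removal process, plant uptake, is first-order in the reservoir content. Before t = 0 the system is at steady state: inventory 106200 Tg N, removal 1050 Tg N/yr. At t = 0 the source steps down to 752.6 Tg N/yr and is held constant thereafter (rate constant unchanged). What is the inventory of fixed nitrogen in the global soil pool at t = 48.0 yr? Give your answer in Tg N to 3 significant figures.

94800 Tg N

The sink rate constant is k = F₀/M₀ = 1050/106200 = 0.009887 yr⁻¹.
Solving dM/dt = F₁ − kM with M(0) = M₀ gives M(t) = F₁/k + (M₀ − F₁/k)·e^(−kt).
F₁/k = 752.6/0.009887 = 76120 Tg N; kt = 0.009887 × 48.0 = 0.4746, e^(−kt) = 0.6221.
M(48.0) = 76120 + (106200 − 76120) × 0.6221 = 76120 + 18710 = 94834 Tg N.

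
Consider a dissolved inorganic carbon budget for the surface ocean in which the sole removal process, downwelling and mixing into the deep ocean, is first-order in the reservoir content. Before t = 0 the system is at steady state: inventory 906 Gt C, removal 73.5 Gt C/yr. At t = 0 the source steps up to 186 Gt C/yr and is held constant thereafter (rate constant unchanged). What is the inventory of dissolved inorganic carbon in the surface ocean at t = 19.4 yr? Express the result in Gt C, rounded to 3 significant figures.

The sink rate constant is k = F₀/M₀ = 73.5/906 = 0.08113 yr⁻¹.
Solving dM/dt = F₁ − kM with M(0) = M₀ gives M(t) = F₁/k + (M₀ − F₁/k)·e^(−kt).
F₁/k = 186/0.08113 = 2292.7 Gt C; kt = 0.08113 × 19.4 = 1.574, e^(−kt) = 0.2072.
M(19.4) = 2292.7 + (906 − 2292.7) × 0.2072 = 2292.7 − 287.4 = 2005.3 Gt C.

2010 Gt C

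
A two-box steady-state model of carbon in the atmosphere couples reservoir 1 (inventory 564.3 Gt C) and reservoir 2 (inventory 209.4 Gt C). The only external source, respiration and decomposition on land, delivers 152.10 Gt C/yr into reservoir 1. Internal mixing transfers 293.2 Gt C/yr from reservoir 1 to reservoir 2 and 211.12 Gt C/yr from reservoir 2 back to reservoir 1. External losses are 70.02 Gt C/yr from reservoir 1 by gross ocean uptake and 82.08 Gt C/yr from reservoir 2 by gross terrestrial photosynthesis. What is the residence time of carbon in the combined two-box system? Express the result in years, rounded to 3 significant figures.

5.09 yr

Treat the two boxes together as one reservoir: the mixing fluxes between them are internal recycling, so τ = ΣM / Σ(external losses).
M_total = 564.3 + 209.4 = 773.70 Gt C.
ΣF_external_out = 70.02 + 82.08 = 152.10 Gt C/yr.
τ = M_total / ΣF_ext = 773.70 / 152.10 = 5.087 yr.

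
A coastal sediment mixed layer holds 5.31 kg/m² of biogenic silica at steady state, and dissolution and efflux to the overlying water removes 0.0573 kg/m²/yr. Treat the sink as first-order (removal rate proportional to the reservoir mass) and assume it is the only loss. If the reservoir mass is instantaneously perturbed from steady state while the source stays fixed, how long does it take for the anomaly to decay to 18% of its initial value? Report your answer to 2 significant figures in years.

160 yr

For a linear reservoir the anomaly decays as exp(−t/τ) with τ = M/F = 5.31/0.0573 = 92.67 yr.
exp(−t/τ) = 0.18 ⇒ t = −τ ln(0.18) = 92.67 × 1.715 = 158.9 yr.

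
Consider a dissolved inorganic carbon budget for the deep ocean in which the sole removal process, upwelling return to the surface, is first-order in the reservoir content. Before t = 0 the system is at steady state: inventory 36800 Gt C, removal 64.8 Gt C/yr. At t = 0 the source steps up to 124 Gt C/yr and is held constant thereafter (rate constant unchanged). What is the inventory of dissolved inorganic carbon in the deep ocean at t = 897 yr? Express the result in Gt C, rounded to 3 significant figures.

Residence time τ = M₀/F₀ = 567.9 yr. The eventual steady state is M_∞ = M₀·(F₁/F₀) = 36800 × 124/64.8 = 70420 Gt C.
The anomaly ΔM(t) = M(t) − M_∞ decays as ΔM₀·e^(−t/τ) with ΔM₀ = 36800 − 70420 = −33620 Gt C.
At t = 897 yr, e^(−t/τ) = e^(−1.579) = 0.2061, so ΔM = −6928 Gt C and M = 70420 − 6928 = 63491 Gt C.

63500 Gt C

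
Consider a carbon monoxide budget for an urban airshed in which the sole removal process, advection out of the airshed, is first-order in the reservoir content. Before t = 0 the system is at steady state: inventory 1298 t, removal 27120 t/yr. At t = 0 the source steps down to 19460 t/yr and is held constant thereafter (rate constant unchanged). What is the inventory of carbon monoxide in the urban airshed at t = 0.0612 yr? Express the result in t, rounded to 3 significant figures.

Residence time τ = M₀/F₀ = 0.04786 yr. The eventual steady state is M_∞ = M₀·(F₁/F₀) = 1298 × 19460/27120 = 931.38 t.
The anomaly ΔM(t) = M(t) − M_∞ decays as ΔM₀·e^(−t/τ) with ΔM₀ = 1298 − 931.38 = 366.6 t.
At t = 0.0612 yr, e^(−t/τ) = e^(−1.279) = 0.2784, so ΔM = 102.1 t and M = 931.38 + 102.1 = 1033.4 t.

1030 t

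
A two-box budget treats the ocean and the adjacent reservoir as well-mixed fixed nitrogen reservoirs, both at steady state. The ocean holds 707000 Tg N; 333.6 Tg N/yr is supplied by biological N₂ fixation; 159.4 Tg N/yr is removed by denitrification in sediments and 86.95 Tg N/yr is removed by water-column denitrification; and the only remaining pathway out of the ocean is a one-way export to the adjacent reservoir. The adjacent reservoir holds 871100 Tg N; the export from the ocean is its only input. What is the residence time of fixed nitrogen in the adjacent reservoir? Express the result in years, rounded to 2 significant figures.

Balance the ocean: ΣF_in = 333.60 Tg N/yr.
Export to the adjacent reservoir = ΣF_in − (159.4 + 86.95) = 87.250 Tg N/yr.
At steady state the output of the adjacent reservoir equals its input, 87.250 Tg N/yr.
τ = M / F = 871100 / 87.250 = 9984 yr.

10000 yr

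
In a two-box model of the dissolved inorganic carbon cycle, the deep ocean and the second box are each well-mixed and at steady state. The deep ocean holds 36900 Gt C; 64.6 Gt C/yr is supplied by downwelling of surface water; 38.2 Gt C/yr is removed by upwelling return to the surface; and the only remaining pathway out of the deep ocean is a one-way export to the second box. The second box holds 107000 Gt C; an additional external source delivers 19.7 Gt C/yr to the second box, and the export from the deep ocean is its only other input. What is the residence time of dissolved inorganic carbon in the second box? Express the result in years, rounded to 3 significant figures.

2320 yr

Balance the deep ocean: ΣF_in = 64.600 Gt C/yr.
Export to the second box = ΣF_in − (38.2) = 26.400 Gt C/yr.
Total input to the second box = 26.400 + 19.7 = 46.100 Gt C/yr; at steady state this equals its total output.
τ = M / F = 107000 / 46.100 = 2321 yr.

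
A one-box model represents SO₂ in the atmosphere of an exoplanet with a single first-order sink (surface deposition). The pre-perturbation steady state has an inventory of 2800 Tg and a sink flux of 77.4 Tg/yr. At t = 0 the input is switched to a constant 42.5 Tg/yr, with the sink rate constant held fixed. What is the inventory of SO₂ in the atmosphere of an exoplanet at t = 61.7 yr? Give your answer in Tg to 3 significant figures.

Residence time τ = M₀/F₀ = 36.18 yr. The eventual steady state is M_∞ = M₀·(F₁/F₀) = 2800 × 42.5/77.4 = 1537.5 Tg.
The anomaly ΔM(t) = M(t) − M_∞ decays as ΔM₀·e^(−t/τ) with ΔM₀ = 2800 − 1537.5 = 1263 Tg.
At t = 61.7 yr, e^(−t/τ) = e^(−1.706) = 0.1817, so ΔM = 229.4 Tg and M = 1537.5 + 229.4 = 1766.8 Tg.

1770 Tg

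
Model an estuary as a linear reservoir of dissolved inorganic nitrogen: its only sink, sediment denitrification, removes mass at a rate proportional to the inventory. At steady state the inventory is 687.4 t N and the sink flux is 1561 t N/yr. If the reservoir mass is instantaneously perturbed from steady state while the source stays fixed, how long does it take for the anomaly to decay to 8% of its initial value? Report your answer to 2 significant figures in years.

1.1 yr

For a linear reservoir the anomaly decays as exp(−t/τ) with τ = M/F = 687.4/1561 = 0.4404 yr.
exp(−t/τ) = 0.08 ⇒ t = −τ ln(0.08) = 0.4404 × 2.526 = 1.112 yr.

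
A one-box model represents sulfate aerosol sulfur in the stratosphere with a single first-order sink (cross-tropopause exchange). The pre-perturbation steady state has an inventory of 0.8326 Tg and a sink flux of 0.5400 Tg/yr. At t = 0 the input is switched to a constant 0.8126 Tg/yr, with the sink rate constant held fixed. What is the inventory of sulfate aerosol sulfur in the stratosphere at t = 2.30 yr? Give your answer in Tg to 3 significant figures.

Residence time τ = M₀/F₀ = 1.542 yr. The eventual steady state is M_∞ = M₀·(F₁/F₀) = 0.8326 × 0.8126/0.5400 = 1.2529 Tg.
The anomaly ΔM(t) = M(t) − M_∞ decays as ΔM₀·e^(−t/τ) with ΔM₀ = 0.8326 − 1.2529 = −0.4203 Tg.
At t = 2.30 yr, e^(−t/τ) = e^(−1.492) = 0.2250, so ΔM = −0.09456 Tg and M = 1.2529 − 0.09456 = 1.1583 Tg.

1.16 Tg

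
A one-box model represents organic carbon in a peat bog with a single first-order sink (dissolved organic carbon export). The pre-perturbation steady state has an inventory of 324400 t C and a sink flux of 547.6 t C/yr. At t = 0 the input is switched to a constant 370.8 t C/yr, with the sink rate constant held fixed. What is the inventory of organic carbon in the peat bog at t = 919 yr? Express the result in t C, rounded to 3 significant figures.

242000 t C

Residence time τ = M₀/F₀ = 592.4 yr. The eventual steady state is M_∞ = M₀·(F₁/F₀) = 324400 × 370.8/547.6 = 219660 t C.
The anomaly ΔM(t) = M(t) − M_∞ decays as ΔM₀·e^(−t/τ) with ΔM₀ = 324400 − 219660 = 104700 t C.
At t = 919 yr, e^(−t/τ) = e^(−1.551) = 0.2120, so ΔM = 22200 t C and M = 219660 + 22200 = 241860 t C.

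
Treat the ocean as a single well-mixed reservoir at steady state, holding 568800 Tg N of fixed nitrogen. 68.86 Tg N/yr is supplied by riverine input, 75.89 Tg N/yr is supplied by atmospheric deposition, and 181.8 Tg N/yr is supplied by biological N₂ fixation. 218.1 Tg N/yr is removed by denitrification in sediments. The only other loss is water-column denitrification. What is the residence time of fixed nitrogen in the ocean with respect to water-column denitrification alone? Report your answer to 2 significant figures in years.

5200 yr

At steady state ΣF_in = ΣF_out.
ΣF_in = 68.86 + 75.89 + 181.8 = 326.55 Tg N/yr.
Water-column denitrification flux = ΣF_in − (218.1) = 326.55 − 218.1 = 108.5 Tg N/yr.
τ = M / F = 568800 / 108.5 = 5245 yr.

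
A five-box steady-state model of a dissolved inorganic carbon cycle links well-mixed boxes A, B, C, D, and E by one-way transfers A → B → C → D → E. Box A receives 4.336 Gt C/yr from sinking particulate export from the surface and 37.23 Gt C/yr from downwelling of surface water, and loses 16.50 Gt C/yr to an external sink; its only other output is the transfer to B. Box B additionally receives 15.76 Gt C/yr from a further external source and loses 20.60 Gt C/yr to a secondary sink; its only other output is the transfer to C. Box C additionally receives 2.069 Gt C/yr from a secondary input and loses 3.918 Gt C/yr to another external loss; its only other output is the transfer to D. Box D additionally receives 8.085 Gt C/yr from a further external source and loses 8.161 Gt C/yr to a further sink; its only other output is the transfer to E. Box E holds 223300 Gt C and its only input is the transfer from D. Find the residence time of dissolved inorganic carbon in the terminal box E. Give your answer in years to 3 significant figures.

Box A: F(A→B) = (4.336 + 37.23) − 16.50 = 25.066 Gt C/yr.
Box B: F(B→C) = (25.066 + 15.76) − 20.60 = 20.226 Gt C/yr.
Box C: F(C→D) = (20.226 + 2.069) − 3.918 = 18.377 Gt C/yr.
Box D: F(D→E) = (18.377 + 8.085) − 8.161 = 18.301 Gt C/yr.
Box E throughput = its input = 18.301 Gt C/yr; τ = 223300 / 18.301 = 12200 yr.

12200 yr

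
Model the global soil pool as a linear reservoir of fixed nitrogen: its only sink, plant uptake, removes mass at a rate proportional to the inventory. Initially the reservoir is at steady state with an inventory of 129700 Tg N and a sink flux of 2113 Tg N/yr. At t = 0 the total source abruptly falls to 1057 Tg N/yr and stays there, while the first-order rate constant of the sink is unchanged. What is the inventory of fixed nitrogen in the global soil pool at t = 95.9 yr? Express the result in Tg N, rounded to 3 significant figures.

The sink rate constant is k = F₀/M₀ = 2113/129700 = 0.01629 yr⁻¹.
Solving dM/dt = F₁ − kM with M(0) = M₀ gives M(t) = F₁/k + (M₀ − F₁/k)·e^(−kt).
F₁/k = 1057/0.01629 = 64881 Tg N; kt = 0.01629 × 95.9 = 1.562, e^(−kt) = 0.2096.
M(95.9) = 64881 + (129700 − 64881) × 0.2096 = 64881 + 13590 = 78470 Tg N.

78500 Tg N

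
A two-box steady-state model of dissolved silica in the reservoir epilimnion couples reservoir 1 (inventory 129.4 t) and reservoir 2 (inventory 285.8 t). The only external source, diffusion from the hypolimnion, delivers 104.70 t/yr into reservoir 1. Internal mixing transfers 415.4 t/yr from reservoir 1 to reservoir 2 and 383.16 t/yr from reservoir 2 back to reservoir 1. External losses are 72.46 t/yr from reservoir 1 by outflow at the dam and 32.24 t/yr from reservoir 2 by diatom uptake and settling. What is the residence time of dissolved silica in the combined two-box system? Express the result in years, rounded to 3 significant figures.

Residence time in the combined system uses the total inventory and the total *external* removal — internal exchanges between the two boxes cancel.
M_total = 129.4 + 285.8 = 415.20 t.
ΣF_external_out = 72.46 + 32.24 = 104.70 t/yr.
τ = M_total / ΣF_ext = 415.20 / 104.70 = 3.966 yr.

3.97 yr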